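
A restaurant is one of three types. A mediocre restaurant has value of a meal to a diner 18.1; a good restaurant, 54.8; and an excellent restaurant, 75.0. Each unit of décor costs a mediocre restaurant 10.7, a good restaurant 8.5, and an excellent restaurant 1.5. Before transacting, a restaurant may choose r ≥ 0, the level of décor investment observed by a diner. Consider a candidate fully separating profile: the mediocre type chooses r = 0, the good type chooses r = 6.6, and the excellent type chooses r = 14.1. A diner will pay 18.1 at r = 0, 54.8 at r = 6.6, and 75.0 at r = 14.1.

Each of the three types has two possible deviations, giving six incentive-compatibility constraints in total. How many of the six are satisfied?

5

Excellent (own payoff 75.0 − 1.5×14.1 = 53.85): to r=0 gives 18.1 → no gain ✓; to r=6.6 gives 54.8 − 1.5×6.6 = 44.9 → no gain ✓.
Mediocre (own payoff 18.1): to r=6.6 gives 54.8 − 10.7×6.6 = -15.82 → no gain ✓; to r=14.1 gives 75.0 − 10.7×14.1 = -75.87 → no gain ✓.
Good (own payoff 54.8 − 8.5×6.6 = -1.3): to r=0 gives 18.1 → profitable ✗; to r=14.1 gives 75.0 − 8.5×14.1 = -44.85 → no gain ✓.
5 of the 6 constraints hold; not an equilibrium.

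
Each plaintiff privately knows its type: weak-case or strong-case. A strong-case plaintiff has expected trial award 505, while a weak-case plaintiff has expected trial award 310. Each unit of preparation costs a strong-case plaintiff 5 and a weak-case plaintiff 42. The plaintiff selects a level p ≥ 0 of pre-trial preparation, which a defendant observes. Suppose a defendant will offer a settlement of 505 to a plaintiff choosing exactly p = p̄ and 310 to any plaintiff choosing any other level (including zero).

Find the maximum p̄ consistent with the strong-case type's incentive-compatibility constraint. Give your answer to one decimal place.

39.0

Choosing p̄ yields the strong-case type 505 − 5·p̄; choosing zero yields 310.
The strong-case type is indifferent at 505 − 5·p̄ = 310, i.e. p̄ = (505 − 310) / 5 = 39.0.
For any p̄ above 39.0 the strong-case type would rather pool at zero, so separation collapses.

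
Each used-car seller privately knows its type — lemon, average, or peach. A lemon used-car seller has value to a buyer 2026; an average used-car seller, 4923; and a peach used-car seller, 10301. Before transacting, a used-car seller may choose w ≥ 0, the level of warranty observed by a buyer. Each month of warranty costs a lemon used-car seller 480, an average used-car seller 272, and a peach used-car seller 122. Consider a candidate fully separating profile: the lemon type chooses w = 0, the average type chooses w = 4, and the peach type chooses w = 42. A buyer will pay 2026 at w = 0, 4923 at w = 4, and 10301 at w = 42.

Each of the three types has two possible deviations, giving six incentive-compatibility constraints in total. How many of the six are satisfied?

Lemon (own payoff 2026): to w=4 gives 4923 − 480×4 = 3003 → profitable ✗; to w=42 gives 10301 − 480×42 = -9859 → no gain ✓.
Average (own payoff 4923 − 272×4 = 3835): to w=0 gives 2026 → no gain ✓; to w=42 gives 10301 − 272×42 = -1123 → no gain ✓.
Peach (own payoff 10301 − 122×42 = 5177): to w=0 gives 2026 → no gain ✓; to w=4 gives 4923 − 122×4 = 4435 → no gain ✓.
5 of the 6 constraints hold; not an equilibrium.

5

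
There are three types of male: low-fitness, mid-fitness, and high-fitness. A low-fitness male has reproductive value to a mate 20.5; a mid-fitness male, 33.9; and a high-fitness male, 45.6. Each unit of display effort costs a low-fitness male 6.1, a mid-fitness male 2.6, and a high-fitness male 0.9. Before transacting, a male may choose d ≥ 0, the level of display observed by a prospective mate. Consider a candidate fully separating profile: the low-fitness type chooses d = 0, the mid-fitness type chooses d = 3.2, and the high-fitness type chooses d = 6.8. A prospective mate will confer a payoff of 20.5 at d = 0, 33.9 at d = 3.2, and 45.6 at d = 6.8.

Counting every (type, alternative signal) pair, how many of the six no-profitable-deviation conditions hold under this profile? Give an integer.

Mid-fitness (own payoff 33.9 − 2.6×3.2 = 25.58): to d=0 gives 20.5 → no gain ✓; to d=6.8 gives 45.6 − 2.6×6.8 = 27.92 → profitable ✗.
High-fitness (own payoff 45.6 − 0.9×6.8 = 39.48): to d=0 gives 20.5 → no gain ✓; to d=3.2 gives 33.9 − 0.9×3.2 = 31.02 → no gain ✓.
Low-fitness (own payoff 20.5): to d=3.2 gives 33.9 − 6.1×3.2 = 14.38 → no gain ✓; to d=6.8 gives 45.6 − 6.1×6.8 = 4.12 → no gain ✓.
5 of the 6 constraints hold; not an equilibrium.

5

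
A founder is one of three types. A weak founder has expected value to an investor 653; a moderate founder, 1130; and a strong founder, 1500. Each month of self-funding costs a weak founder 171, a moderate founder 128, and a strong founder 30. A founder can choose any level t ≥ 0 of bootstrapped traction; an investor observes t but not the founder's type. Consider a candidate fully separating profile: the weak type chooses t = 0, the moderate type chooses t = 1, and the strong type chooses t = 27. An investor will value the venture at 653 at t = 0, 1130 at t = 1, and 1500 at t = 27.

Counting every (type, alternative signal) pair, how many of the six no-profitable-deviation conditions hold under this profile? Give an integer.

4

Strong (own payoff 1500 − 30×27 = 690): to t=0 gives 653 → no gain ✓; to t=1 gives 1130 − 30×1 = 1100 → profitable ✗.
Moderate (own payoff 1130 − 128×1 = 1002): to t=0 gives 653 → no gain ✓; to t=27 gives 1500 − 128×27 = -1956 → no gain ✓.
Weak (own payoff 653): to t=1 gives 1130 − 171×1 = 959 → profitable ✗; to t=27 gives 1500 − 171×27 = -3117 → no gain ✓.
4 of the 6 constraints hold; not an equilibrium.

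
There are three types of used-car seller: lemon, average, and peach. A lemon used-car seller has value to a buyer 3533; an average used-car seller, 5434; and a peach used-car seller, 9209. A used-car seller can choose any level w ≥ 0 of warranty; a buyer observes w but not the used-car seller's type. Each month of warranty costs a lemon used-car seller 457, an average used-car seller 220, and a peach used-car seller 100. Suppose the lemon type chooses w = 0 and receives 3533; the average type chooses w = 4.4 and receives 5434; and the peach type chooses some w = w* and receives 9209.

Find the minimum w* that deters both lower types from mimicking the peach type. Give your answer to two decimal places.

Lemon type (on-path payoff 3533) won't mimic when 3533 ≥ 9209 − 457·w*, i.e. w* ≥ 12.42.
Average type (on-path payoff 5434 − 220×4.4 = 4466) won't mimic when 4466 ≥ 9209 − 220·w*, i.e. w* ≥ 21.56.
Both must hold, so w* = max(12.42, 21.56) = 21.56. The average type's constraint binds.

21.56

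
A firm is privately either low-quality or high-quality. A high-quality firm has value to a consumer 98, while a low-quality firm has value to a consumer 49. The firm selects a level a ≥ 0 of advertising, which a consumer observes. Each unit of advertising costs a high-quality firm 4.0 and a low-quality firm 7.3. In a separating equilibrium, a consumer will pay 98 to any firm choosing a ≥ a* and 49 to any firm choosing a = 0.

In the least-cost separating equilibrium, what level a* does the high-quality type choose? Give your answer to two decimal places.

A low-quality firm choosing a = 0 receives 49.
Imitating at a* instead would pay 98 at cost 7.3·a*, netting 98 − 7.3·a*.
Indifference: 49 = 98 − 7.3·a*, so a* = (98 − 49) / 7.3 ≈ 6.71.
At a* the low-quality type's incentive constraint just binds; the high-quality type strictly prefers a* since its per-unit cost is lower.

6.71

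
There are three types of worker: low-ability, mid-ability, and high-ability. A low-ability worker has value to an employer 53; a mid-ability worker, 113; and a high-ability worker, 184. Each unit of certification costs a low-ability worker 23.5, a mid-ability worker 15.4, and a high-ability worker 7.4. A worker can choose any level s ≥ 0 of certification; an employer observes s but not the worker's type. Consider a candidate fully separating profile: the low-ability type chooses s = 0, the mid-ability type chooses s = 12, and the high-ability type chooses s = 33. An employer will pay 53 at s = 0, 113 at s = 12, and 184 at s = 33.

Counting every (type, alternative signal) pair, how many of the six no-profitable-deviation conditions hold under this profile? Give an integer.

High-ability (own payoff 184 − 7.4×33 = -60.2): to s=0 gives 53 → profitable ✗; to s=12 gives 113 − 7.4×12 = 24.2 → profitable ✗.
Low-ability (own payoff 53): to s=12 gives 113 − 23.5×12 = -169 → no gain ✓; to s=33 gives 184 − 23.5×33 = -591.5 → no gain ✓.
Mid-ability (own payoff 113 − 15.4×12 = -71.8): to s=0 gives 53 → profitable ✗; to s=33 gives 184 − 15.4×33 = -324.2 → no gain ✓.
3 of the 6 constraints hold; not an equilibrium.

3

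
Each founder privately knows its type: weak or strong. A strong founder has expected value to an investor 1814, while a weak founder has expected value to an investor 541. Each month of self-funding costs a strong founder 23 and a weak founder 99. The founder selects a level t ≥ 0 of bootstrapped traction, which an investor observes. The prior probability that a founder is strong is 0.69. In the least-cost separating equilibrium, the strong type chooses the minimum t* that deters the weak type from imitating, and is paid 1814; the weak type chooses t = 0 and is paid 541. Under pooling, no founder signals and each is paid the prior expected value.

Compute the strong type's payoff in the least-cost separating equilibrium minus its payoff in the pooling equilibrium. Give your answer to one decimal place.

98.9

Least-cost separating signal: t* solves 541 = 1814 − 99·t*, so t* = (1814 − 541)/99 ≈ 12.8586.
Strong type's separating payoff: 1814 − 23 × t* = 1814 − 23 × (1814 − 541)/99 = 1814 − 29279/99 ≈ 1518.253.
Pooling payoff: 0.69 × 1814 + 0.31 × 541 = 1419.37.
Difference: 1518.253 − 1419.37 = 98.883, i.e. 98.9 to one decimal place.
The strong type prefers to separate.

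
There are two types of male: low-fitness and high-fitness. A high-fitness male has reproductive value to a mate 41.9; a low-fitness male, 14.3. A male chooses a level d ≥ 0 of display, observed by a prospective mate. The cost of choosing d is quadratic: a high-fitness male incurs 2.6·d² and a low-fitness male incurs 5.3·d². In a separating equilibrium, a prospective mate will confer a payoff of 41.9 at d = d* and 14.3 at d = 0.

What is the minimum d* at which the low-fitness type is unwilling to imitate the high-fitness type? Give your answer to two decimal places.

2.28

The low-fitness type at d = 0 receives 14.3; imitating at d* yields 41.9 − 5.3·d*².
Indifference: 14.3 = 41.9 − 5.3·d*², so d*² = (41.9 − 14.3) / 5.3 ≈ 5.2075.
d* = √5.2075 ≈ 2.28.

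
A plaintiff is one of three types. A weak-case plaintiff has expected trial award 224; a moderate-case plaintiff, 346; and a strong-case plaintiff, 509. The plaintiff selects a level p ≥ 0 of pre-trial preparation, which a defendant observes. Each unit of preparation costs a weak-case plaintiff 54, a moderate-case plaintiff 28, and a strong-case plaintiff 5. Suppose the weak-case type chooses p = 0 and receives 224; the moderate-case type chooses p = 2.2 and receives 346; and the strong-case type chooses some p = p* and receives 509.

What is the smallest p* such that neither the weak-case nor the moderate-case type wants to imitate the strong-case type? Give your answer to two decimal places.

Moderate-case type (on-path payoff 346 − 28×2.2 = 284.4) won't mimic when 284.4 ≥ 509 − 28·p*, i.e. p* ≥ 8.02.
Weak-case type (on-path payoff 224) won't mimic when 224 ≥ 509 − 54·p*, i.e. p* ≥ 5.28.
Both must hold, so p* = max(5.28, 8.02) = 8.02. The moderate-case type's constraint binds.

8.02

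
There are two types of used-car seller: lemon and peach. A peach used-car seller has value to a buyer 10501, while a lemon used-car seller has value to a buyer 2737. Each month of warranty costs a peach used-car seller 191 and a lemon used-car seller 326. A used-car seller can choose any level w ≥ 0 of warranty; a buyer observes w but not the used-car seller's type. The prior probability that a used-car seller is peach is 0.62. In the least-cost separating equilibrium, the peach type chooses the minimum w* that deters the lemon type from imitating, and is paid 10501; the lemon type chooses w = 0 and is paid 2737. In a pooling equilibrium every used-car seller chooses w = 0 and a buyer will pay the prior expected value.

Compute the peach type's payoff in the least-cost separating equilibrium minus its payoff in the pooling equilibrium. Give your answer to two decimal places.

Least-cost separating signal: w* solves 2737 = 10501 − 326·w*, so w* = (10501 − 2737)/326 ≈ 23.8160.
Peach type's separating payoff: 10501 − 191 × w* = 10501 − 191 × (10501 − 2737)/326 = 10501 − 1482924/326 ≈ 5952.1534.
Pooling payoff: 0.62 × 10501 + 0.38 × 2737 = 7550.68.
Difference: 5952.1534 − 7550.68 = -1598.5266, i.e. -1598.53 to two decimal places.
The peach type would prefer the pooling outcome.

-1598.53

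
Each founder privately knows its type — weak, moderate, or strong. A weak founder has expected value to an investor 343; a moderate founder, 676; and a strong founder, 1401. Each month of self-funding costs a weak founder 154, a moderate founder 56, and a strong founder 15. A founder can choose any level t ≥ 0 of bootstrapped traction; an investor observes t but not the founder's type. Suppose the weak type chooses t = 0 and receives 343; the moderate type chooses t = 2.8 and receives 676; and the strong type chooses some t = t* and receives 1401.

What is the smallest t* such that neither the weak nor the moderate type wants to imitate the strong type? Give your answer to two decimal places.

15.75

Weak type (on-path payoff 343) won't mimic when 343 ≥ 1401 − 154·t*, i.e. t* ≥ 6.87.
Moderate type (on-path payoff 676 − 56×2.8 = 519.2) won't mimic when 519.2 ≥ 1401 − 56·t*, i.e. t* ≥ 15.75.
Both must hold, so t* = max(6.87, 15.75) = 15.75. The moderate type's constraint binds.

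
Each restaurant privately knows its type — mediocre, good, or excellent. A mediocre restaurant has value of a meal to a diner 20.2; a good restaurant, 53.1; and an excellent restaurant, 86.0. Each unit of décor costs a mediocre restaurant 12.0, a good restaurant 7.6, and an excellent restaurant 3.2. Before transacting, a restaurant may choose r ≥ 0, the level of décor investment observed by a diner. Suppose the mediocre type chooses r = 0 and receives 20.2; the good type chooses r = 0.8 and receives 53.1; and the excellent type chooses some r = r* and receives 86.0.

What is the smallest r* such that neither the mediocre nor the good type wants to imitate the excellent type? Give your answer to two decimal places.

5.48

Mediocre type (on-path payoff 20.2) won't mimic when 20.2 ≥ 86.0 − 12.0·r*, i.e. r* ≥ 5.48.
Good type (on-path payoff 53.1 − 7.6×0.8 = 47.02) won't mimic when 47.02 ≥ 86.0 − 7.6·r*, i.e. r* ≥ 5.13.
Both must hold, so r* = max(5.48, 5.13) = 5.48. The mediocre type's constraint binds.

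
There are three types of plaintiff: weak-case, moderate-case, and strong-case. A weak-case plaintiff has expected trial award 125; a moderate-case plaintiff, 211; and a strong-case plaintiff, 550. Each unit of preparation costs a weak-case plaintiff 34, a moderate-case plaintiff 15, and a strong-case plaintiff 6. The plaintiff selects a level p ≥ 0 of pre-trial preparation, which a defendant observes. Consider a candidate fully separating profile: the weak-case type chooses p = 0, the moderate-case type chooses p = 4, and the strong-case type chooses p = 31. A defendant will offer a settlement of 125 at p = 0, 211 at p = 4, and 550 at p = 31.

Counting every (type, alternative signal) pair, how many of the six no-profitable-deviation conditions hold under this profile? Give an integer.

6

Strong-case (own payoff 550 − 6×31 = 364): to p=0 gives 125 → no gain ✓; to p=4 gives 211 − 6×4 = 187 → no gain ✓.
Moderate-case (own payoff 211 − 15×4 = 151): to p=0 gives 125 → no gain ✓; to p=31 gives 550 − 15×31 = 85 → no gain ✓.
Weak-case (own payoff 125): to p=4 gives 211 − 34×4 = 75 → no gain ✓; to p=31 gives 550 − 34×31 = -504 → no gain ✓.
6 of the 6 constraints hold; this profile is a separating equilibrium.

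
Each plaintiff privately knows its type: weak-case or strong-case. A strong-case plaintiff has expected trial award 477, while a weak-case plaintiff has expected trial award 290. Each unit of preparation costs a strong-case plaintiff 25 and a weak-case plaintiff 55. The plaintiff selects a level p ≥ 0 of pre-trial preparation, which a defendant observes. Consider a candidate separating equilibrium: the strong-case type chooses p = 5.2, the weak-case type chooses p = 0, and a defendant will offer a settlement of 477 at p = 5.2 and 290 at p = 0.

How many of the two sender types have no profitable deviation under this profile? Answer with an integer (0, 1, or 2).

Weak-case type: stay at 0 → 290; mimic → 477 − 55 × 5.2 = 191. IC holds (290 ≥ 191).
Strong-case type: signal → 477 − 25 × 5.2 = 347; deviate to 0 → 290. IC holds (347 ≥ 290).
2 of 2 constraints hold, so this is a separating equilibrium.

2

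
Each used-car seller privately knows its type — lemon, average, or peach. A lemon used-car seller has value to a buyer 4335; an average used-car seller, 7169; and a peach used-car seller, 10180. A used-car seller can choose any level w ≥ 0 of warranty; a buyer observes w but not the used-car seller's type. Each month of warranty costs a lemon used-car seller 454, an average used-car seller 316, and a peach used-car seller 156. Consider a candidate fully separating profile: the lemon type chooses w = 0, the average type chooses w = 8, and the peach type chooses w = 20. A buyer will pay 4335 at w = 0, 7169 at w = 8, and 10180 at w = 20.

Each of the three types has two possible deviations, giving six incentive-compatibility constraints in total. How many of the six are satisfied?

6

Peach (own payoff 10180 − 156×20 = 7060): to w=0 gives 4335 → no gain ✓; to w=8 gives 7169 − 156×8 = 5921 → no gain ✓.
Average (own payoff 7169 − 316×8 = 4641): to w=0 gives 4335 → no gain ✓; to w=20 gives 10180 − 316×20 = 3860 → no gain ✓.
Lemon (own payoff 4335): to w=8 gives 7169 − 454×8 = 3537 → no gain ✓; to w=20 gives 10180 − 454×20 = 1100 → no gain ✓.
6 of the 6 constraints hold; this profile is a separating equilibrium.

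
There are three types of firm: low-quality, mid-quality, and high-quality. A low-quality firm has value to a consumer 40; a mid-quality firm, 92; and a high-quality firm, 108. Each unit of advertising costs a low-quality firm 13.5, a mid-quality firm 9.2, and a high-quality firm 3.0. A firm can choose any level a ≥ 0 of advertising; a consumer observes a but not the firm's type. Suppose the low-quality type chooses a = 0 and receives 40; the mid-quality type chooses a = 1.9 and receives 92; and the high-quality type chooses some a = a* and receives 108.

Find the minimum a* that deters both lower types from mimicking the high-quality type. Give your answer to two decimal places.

5.04

Low-quality type (on-path payoff 40) won't mimic when 40 ≥ 108 − 13.5·a*, i.e. a* ≥ 5.04.
Mid-quality type (on-path payoff 92 − 9.2×1.9 = 74.52) won't mimic when 74.52 ≥ 108 − 9.2·a*, i.e. a* ≥ 3.64.
Both must hold, so a* = max(5.04, 3.64) = 5.04. The low-quality type's constraint binds.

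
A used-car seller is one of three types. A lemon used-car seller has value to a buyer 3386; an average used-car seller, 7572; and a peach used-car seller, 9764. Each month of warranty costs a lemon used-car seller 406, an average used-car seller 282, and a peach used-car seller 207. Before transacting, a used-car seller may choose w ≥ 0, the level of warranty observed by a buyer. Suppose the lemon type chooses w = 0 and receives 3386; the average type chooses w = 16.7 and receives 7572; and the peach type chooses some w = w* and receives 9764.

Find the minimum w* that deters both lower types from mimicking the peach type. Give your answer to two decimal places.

24.47

Average type (on-path payoff 7572 − 282×16.7 = 2862.6) won't mimic when 2862.6 ≥ 9764 − 282·w*, i.e. w* ≥ 24.47.
Lemon type (on-path payoff 3386) won't mimic when 3386 ≥ 9764 − 406·w*, i.e. w* ≥ 15.71.
Both must hold, so w* = max(15.71, 24.47) = 24.47. The average type's constraint binds.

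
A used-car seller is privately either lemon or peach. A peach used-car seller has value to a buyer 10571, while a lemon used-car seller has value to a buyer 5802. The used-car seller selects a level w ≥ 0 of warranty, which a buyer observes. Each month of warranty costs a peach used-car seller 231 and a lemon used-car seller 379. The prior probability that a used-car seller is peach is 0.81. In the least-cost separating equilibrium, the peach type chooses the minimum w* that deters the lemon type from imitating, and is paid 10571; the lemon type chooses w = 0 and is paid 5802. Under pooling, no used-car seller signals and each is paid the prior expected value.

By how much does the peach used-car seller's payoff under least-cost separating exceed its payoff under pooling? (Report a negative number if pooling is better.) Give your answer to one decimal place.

-2000.6

Least-cost separating signal: w* solves 5802 = 10571 − 379·w*, so w* = (10571 − 5802)/379 ≈ 12.5831.
Peach type's separating payoff: 10571 − 231 × w* = 10571 − 231 × (10571 − 5802)/379 = 10571 − 1101639/379 ≈ 7664.301.
Pooling payoff: 0.81 × 10571 + 0.19 × 5802 = 9664.89.
Difference: 7664.301 − 9664.89 = -2000.589, i.e. -2000.6 to one decimal place.
The peach type would prefer the pooling outcome.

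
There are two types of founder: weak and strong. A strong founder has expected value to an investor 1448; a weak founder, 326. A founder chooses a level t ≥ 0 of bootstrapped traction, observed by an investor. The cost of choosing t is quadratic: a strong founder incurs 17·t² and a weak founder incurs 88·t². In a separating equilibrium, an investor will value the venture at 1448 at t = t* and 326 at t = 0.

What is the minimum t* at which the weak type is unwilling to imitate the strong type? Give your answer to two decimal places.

The weak type at t = 0 receives 326; imitating at t* yields 1448 − 88·t*².
Indifference: 326 = 1448 − 88·t*², so t*² = (1448 − 326) / 88 = 12.75.
t* = √12.75 ≈ 3.57.

3.57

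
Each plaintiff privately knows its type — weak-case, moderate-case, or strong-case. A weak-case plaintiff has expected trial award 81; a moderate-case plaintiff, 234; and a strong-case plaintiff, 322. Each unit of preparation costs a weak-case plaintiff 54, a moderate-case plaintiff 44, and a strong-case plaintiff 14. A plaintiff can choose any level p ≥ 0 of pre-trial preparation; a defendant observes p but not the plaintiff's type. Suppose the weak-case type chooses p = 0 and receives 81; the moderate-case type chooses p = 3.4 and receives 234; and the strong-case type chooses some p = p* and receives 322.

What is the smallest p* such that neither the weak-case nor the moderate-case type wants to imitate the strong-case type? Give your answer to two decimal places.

Moderate-case type (on-path payoff 234 − 44×3.4 = 84.4) won't mimic when 84.4 ≥ 322 − 44·p*, i.e. p* ≥ 5.40.
Weak-case type (on-path payoff 81) won't mimic when 81 ≥ 322 − 54·p*, i.e. p* ≥ 4.46.
Both must hold, so p* = max(4.46, 5.40) = 5.40. The moderate-case type's constraint binds.

5.40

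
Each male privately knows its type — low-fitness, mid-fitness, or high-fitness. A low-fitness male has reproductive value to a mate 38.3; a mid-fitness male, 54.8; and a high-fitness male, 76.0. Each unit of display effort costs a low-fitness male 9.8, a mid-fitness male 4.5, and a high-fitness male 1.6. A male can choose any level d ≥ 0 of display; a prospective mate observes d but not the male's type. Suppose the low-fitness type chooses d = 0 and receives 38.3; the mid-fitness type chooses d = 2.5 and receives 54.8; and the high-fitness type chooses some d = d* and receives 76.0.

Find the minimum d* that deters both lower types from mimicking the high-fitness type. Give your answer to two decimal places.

7.21

Mid-fitness type (on-path payoff 54.8 − 4.5×2.5 = 43.55) won't mimic when 43.55 ≥ 76.0 − 4.5·d*, i.e. d* ≥ 7.21.
Low-fitness type (on-path payoff 38.3) won't mimic when 38.3 ≥ 76.0 − 9.8·d*, i.e. d* ≥ 3.85.
Both must hold, so d* = max(3.85, 7.21) = 7.21. The mid-fitness type's constraint binds.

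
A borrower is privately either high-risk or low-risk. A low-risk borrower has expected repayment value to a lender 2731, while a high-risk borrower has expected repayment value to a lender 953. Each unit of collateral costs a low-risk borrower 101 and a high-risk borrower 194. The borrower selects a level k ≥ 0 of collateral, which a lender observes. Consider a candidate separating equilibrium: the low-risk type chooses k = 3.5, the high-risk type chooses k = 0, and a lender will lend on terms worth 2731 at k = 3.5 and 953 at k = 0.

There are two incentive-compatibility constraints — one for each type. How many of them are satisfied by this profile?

1

High-risk type: stay at 0 → 953; mimic → 2731 − 194 × 3.5 = 2052. IC fails (953 < 2052).
Low-risk type: signal → 2731 − 101 × 3.5 = 2377.5; deviate to 0 → 953. IC holds (2377.5 ≥ 953).
1 of 2 constraints hold, so this profile is not an equilibrium.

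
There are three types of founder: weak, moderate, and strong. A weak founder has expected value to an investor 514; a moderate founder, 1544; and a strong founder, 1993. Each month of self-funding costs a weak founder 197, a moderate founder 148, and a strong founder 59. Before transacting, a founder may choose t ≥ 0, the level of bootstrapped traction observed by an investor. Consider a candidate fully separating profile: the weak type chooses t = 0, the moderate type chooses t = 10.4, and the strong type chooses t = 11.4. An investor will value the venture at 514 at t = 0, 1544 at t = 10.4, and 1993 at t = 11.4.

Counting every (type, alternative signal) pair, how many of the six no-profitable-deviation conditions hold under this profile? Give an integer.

Moderate (own payoff 1544 − 148×10.4 = 4.8): to t=0 gives 514 → profitable ✗; to t=11.4 gives 1993 − 148×11.4 = 305.8 → profitable ✗.
Strong (own payoff 1993 − 59×11.4 = 1320.4): to t=0 gives 514 → no gain ✓; to t=10.4 gives 1544 − 59×10.4 = 930.4 → no gain ✓.
Weak (own payoff 514): to t=10.4 gives 1544 − 197×10.4 = -504.8 → no gain ✓; to t=11.4 gives 1993 − 197×11.4 = -252.8 → no gain ✓.
4 of the 6 constraints hold; not an equilibrium.

4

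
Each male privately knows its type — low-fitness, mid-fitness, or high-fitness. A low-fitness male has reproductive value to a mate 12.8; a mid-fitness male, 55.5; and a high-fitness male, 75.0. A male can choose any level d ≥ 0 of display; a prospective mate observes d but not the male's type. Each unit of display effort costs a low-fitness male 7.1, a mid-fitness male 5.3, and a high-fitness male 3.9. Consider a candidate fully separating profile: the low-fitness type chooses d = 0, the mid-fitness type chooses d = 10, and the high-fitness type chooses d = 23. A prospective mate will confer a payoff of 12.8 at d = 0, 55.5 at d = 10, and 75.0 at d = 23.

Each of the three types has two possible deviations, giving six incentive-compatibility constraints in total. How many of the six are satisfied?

3

Mid-fitness (own payoff 55.5 − 5.3×10 = 2.5): to d=0 gives 12.8 → profitable ✗; to d=23 gives 75.0 − 5.3×23 = -46.9 → no gain ✓.
Low-fitness (own payoff 12.8): to d=10 gives 55.5 − 7.1×10 = -15.5 → no gain ✓; to d=23 gives 75.0 − 7.1×23 = -88.3 → no gain ✓.
High-fitness (own payoff 75.0 − 3.9×23 = -14.7): to d=0 gives 12.8 → profitable ✗; to d=10 gives 55.5 − 3.9×10 = 16.5 → profitable ✗.
3 of the 6 constraints hold; not an equilibrium.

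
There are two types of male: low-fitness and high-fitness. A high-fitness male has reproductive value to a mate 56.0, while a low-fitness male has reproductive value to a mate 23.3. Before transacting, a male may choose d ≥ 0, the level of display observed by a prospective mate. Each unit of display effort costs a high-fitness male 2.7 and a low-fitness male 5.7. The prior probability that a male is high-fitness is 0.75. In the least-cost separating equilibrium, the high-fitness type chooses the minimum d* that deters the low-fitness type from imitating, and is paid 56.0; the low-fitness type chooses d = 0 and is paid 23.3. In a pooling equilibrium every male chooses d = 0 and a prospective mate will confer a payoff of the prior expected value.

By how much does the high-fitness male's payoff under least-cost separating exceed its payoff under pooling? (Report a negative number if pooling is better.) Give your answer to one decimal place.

-7.3

Least-cost separating signal: d* solves 23.3 = 56.0 − 5.7·d*, so d* = (56.0 − 23.3)/5.7 ≈ 5.7368.
High-fitness type's separating payoff: 56.0 − 2.7 × d* = 56.0 − 2.7 × (56.0 − 23.3)/5.7 = 56.0 − 88.29/5.7 ≈ 40.511.
Pooling payoff: 0.75 × 56.0 + 0.25 × 23.3 = 47.825.
Difference: 40.511 − 47.825 = -7.314, i.e. -7.3 to one decimal place.
The high-fitness type would prefer the pooling outcome.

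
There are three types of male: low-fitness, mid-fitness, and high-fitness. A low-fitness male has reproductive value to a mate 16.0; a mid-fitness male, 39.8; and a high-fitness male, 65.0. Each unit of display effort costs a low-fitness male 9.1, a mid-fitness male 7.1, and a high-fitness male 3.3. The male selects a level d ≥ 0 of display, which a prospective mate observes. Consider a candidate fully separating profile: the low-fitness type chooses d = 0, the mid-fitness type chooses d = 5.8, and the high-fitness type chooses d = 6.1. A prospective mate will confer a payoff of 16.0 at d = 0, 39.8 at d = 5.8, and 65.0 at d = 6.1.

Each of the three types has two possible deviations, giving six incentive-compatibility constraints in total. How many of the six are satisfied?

High-fitness (own payoff 65.0 − 3.3×6.1 = 44.87): to d=0 gives 16.0 → no gain ✓; to d=5.8 gives 39.8 − 3.3×5.8 = 20.66 → no gain ✓.
Low-fitness (own payoff 16.0): to d=5.8 gives 39.8 − 9.1×5.8 = -12.98 → no gain ✓; to d=6.1 gives 65.0 − 9.1×6.1 = 9.49 → no gain ✓.
Mid-fitness (own payoff 39.8 − 7.1×5.8 = -1.38): to d=0 gives 16.0 → profitable ✗; to d=6.1 gives 65.0 − 7.1×6.1 = 21.69 → profitable ✗.
4 of the 6 constraints hold; not an equilibrium.

4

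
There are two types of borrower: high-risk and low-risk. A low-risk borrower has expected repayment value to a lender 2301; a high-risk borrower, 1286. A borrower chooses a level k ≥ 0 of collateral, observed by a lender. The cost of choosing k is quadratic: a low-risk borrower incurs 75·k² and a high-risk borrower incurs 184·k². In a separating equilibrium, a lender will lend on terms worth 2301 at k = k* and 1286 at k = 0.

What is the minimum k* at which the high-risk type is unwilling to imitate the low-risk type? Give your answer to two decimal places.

The high-risk type at k = 0 receives 1286; imitating at k* yields 2301 − 184·k*².
Indifference: 1286 = 2301 − 184·k*², so k*² = (2301 − 1286) / 184 ≈ 5.5163.
k* = √5.5163 ≈ 2.35.

2.35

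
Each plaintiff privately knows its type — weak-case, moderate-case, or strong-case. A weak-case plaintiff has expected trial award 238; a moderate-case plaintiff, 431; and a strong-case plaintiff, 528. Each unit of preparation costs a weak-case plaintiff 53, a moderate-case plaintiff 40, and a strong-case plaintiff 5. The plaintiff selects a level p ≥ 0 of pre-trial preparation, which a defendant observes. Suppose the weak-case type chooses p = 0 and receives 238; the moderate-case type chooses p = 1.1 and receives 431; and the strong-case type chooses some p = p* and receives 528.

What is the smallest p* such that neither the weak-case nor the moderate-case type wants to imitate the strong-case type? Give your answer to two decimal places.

Moderate-case type (on-path payoff 431 − 40×1.1 = 387) won't mimic when 387 ≥ 528 − 40·p*, i.e. p* ≥ 3.53.
Weak-case type (on-path payoff 238) won't mimic when 238 ≥ 528 − 53·p*, i.e. p* ≥ 5.47.
Both must hold, so p* = max(5.47, 3.53) = 5.47. The weak-case type's constraint binds.

5.47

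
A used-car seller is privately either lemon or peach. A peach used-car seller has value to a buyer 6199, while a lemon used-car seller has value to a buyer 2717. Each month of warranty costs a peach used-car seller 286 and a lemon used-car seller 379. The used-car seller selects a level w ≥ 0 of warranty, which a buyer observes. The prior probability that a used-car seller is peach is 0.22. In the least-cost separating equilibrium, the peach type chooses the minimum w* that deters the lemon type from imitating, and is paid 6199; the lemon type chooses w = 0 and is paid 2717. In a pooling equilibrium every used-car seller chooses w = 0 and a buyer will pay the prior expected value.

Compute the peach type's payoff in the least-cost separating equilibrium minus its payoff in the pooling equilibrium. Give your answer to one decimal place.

Least-cost separating signal: w* solves 2717 = 6199 − 379·w*, so w* = (6199 − 2717)/379 ≈ 9.1873.
Peach type's separating payoff: 6199 − 286 × w* = 6199 − 286 × (6199 − 2717)/379 = 6199 − 995852/379 ≈ 3571.422.
Pooling payoff: 0.22 × 6199 + 0.78 × 2717 = 3483.04.
Difference: 3571.422 − 3483.04 = 88.382, i.e. 88.4 to one decimal place.
The peach type prefers to separate.

88.4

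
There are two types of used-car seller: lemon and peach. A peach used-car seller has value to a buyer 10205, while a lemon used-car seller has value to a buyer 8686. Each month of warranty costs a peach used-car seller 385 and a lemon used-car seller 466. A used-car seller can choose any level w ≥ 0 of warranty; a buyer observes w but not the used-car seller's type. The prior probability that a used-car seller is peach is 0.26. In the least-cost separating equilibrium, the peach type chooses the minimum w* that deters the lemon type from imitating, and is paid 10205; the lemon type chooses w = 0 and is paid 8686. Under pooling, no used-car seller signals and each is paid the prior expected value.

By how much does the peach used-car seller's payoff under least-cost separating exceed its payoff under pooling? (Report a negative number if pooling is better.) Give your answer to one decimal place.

-130.9

Least-cost separating signal: w* solves 8686 = 10205 − 466·w*, so w* = (10205 − 8686)/466 ≈ 3.2597.
Peach type's separating payoff: 10205 − 385 × w* = 10205 − 385 × (10205 − 8686)/466 = 10205 − 584815/466 ≈ 8950.032.
Pooling payoff: 0.26 × 10205 + 0.74 × 8686 = 9080.94.
Difference: 8950.032 − 9080.94 = -130.908, i.e. -130.9 to one decimal place.
The peach type would prefer the pooling outcome.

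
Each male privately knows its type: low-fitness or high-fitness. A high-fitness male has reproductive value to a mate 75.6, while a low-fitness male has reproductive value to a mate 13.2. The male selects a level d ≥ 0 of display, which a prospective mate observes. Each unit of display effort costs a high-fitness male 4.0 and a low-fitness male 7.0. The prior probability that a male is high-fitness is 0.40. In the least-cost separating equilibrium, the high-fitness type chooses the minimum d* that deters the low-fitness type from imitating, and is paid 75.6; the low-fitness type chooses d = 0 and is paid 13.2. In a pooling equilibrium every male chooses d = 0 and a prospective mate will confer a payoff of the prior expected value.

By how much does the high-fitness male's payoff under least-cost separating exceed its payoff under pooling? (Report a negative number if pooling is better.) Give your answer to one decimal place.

1.8

Least-cost separating signal: d* solves 13.2 = 75.6 − 7.0·d*, so d* = (75.6 − 13.2)/7.0 ≈ 8.9143.
High-fitness type's separating payoff: 75.6 − 4.0 × d* = 75.6 − 4.0 × (75.6 − 13.2)/7.0 = 75.6 − 249.6/7.0 ≈ 39.943.
Pooling payoff: 0.40 × 75.6 + 0.60 × 13.2 = 38.16.
Difference: 39.943 − 38.16 = 1.783, i.e. 1.8 to one decimal place.
The high-fitness type prefers to separate.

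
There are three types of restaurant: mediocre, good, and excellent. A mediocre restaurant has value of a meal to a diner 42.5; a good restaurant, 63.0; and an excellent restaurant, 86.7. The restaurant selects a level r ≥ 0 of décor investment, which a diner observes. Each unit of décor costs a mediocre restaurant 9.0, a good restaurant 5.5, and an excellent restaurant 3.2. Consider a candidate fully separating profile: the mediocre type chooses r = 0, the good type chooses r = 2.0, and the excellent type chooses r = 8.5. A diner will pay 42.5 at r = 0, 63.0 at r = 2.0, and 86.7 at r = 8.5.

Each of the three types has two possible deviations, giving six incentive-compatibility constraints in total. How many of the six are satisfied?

5

Good (own payoff 63.0 − 5.5×2.0 = 52): to r=0 gives 42.5 → no gain ✓; to r=8.5 gives 86.7 − 5.5×8.5 = 39.95 → no gain ✓.
Excellent (own payoff 86.7 − 3.2×8.5 = 59.5): to r=0 gives 42.5 → no gain ✓; to r=2.0 gives 63.0 − 3.2×2.0 = 56.6 → no gain ✓.
Mediocre (own payoff 42.5): to r=2.0 gives 63.0 − 9.0×2.0 = 45 → profitable ✗; to r=8.5 gives 86.7 − 9.0×8.5 = 10.2 → no gain ✓.
5 of the 6 constraints hold; not an equilibrium.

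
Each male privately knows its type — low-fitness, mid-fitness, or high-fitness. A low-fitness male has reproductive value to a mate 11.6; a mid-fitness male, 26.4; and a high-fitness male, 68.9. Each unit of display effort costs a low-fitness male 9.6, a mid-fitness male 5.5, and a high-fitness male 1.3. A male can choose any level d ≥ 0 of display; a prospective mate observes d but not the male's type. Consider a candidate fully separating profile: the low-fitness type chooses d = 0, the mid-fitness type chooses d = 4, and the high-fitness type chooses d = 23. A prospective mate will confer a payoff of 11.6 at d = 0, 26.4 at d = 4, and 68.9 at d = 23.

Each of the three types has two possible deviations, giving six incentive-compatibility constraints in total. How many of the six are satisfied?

Mid-fitness (own payoff 26.4 − 5.5×4 = 4.4): to d=0 gives 11.6 → profitable ✗; to d=23 gives 68.9 − 5.5×23 = -57.6 → no gain ✓.
Low-fitness (own payoff 11.6): to d=4 gives 26.4 − 9.6×4 = -12 → no gain ✓; to d=23 gives 68.9 − 9.6×23 = -151.9 → no gain ✓.
High-fitness (own payoff 68.9 − 1.3×23 = 39): to d=0 gives 11.6 → no gain ✓; to d=4 gives 26.4 − 1.3×4 = 21.2 → no gain ✓.
5 of the 6 constraints hold; not an equilibrium.

5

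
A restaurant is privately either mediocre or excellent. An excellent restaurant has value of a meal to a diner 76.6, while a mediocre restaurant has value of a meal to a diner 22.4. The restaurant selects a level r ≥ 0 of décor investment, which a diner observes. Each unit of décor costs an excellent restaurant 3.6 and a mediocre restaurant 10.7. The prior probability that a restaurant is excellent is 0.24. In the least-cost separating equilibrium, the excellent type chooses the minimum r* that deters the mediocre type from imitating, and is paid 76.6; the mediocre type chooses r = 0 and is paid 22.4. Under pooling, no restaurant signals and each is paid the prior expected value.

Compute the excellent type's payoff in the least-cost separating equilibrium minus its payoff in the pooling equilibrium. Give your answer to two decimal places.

Least-cost separating signal: r* solves 22.4 = 76.6 − 10.7·r*, so r* = (76.6 − 22.4)/10.7 ≈ 5.0654.
Excellent type's separating payoff: 76.6 − 3.6 × r* = 76.6 − 3.6 × (76.6 − 22.4)/10.7 = 76.6 − 195.12/10.7 ≈ 58.3645.
Pooling payoff: 0.24 × 76.6 + 0.76 × 22.4 = 35.408.
Difference: 58.3645 − 35.408 = 22.9565, i.e. 22.96 to two decimal places.
The excellent type prefers to separate.

22.96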